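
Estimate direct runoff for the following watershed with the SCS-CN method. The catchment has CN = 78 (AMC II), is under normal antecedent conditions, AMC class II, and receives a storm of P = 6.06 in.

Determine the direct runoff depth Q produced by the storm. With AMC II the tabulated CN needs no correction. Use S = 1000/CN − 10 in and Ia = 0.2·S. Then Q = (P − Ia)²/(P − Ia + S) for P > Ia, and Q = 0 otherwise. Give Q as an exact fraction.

AMC II — tabulated CN = 78 applies directly.
Retention S: 1000/CN − 10 with CN=78.000 → S = 110/39 ≈ 2.821 in
Ia = 0.2S: 0.2·2.821 = 0.564 in (exactly 22/39)
Excess rainfall: 6.060 − 0.564 = 5.496 in; P > Ia so Q > 0
Q: (10717/1950)² ÷ (16217/1950) = 114854089/31623150 in (≈ 3.632 in)

Q = 114854089/31623150 in ≈ 3.632 in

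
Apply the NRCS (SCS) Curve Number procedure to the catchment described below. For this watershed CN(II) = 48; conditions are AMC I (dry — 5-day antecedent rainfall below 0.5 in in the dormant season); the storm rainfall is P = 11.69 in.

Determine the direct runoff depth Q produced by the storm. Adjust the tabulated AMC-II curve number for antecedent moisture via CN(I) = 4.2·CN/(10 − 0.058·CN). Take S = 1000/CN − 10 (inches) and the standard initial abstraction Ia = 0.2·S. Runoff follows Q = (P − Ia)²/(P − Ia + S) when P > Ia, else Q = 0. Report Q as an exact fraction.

Q = 1693075609/1282976100 in ≈ 1.320 in

Adjust CN=48 to AMC I: 4.2·48/(10 − 0.058·48) → (1008/5) ÷ (902/125) = 12600/451 ≈ 27.938
Retention S: 1000/CN − 10 with CN=27.938 → S = 1625/63 ≈ 25.794 in
Ia = 0.2·(1625/63) = 325/63 in ≈ 5.159 in
Excess rainfall: 11.690 − 5.159 = 6.531 in; P > Ia so Q > 0
Q: (41147/6300)² ÷ (203647/6300) = 1693075609/1282976100 in (≈ 1.320 in)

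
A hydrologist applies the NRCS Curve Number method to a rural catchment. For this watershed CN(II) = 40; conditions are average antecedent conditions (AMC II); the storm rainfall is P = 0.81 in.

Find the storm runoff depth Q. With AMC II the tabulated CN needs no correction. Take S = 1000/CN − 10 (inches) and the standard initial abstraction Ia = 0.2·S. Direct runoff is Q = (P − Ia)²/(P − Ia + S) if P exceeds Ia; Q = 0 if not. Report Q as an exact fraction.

CN(II) = 40; AMC II needs no correction.
S = 1000/40 − 10 = 15 in ≈ 15.000 in
Initial abstraction Ia = S/5 = 15/5 = 3 ≈ 3.000 in
P = 0.810 ≤ Ia = 3.000 in: entire storm abstracted, Q = 0.

Q = 0 in ≈ 0.000 in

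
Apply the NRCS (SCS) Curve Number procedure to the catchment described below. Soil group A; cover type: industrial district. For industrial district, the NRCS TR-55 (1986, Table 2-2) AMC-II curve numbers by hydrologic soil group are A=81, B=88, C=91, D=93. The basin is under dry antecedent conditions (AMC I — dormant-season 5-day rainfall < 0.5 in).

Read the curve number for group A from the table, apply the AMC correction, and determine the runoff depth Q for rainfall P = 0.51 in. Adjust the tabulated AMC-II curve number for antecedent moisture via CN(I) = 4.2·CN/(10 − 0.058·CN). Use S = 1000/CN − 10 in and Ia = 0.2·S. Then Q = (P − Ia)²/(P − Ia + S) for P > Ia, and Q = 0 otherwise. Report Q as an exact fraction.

NRCS table: industrial district, soil group A → CN(II) = 81
Adjust CN=81 to AMC I: 4.2·81/(10 − 0.058·81) → (1701/5) ÷ (2651/500) = 170100/2651 ≈ 64.164
Max retention: S = 1000/(170100/2651) − 10 = 9500/1701 in (≈ 5.585 in)
Initial abstraction Ia = S/5 = (9500/1701)/5 = 1900/1701 ≈ 1.117 in
P = 0.510 ≤ Ia = 1.117 in: entire storm abstracted, Q = 0.

Q = 0 in ≈ 0.000 in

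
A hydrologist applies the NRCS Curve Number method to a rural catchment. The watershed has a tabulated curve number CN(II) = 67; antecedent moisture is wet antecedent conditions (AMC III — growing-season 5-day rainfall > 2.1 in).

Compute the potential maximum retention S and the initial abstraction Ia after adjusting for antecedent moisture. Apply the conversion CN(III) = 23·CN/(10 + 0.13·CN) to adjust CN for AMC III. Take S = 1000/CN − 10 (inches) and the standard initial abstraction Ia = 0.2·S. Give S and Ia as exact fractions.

S = 3300/1541 in ≈ 2.141 in; Ia = 660/1541 in ≈ 0.428 in

CN(III) from CN(II)=67: (23·67)/(10 + 0.13·67) = 154100/1871 ≈ 82.362
S = 1000/(154100/1871) − 10 = 3300/1541 in ≈ 2.141 in
Ia = 0.2S: 0.2·2.141 = 0.428 in (exactly 660/1541)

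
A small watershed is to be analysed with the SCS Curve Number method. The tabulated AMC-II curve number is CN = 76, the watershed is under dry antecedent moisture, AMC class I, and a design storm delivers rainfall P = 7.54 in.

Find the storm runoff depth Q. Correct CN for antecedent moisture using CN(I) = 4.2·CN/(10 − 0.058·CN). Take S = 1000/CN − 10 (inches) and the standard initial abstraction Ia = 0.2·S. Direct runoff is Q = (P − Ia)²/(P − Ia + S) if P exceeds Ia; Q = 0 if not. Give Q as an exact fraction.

CN(I) from CN(II)=76: (4.2·76)/(10 − 0.058·76) = 13300/233 ≈ 57.082
S = 1000/(13300/233) − 10 = 1000/133 in ≈ 7.519 in
Ia = 0.2·(1000/133) = 200/133 in ≈ 1.504 in
Since P=7.540 > Ia=1.504: effective rainfall P−Ia = 40141/6650 in
Q = (40141/6650)²/((40141/6650) + 1000/133) = (1611299881/44222500)/(90141/6650) = 1611299881/599437650 in ≈ 2.688 in

Q = 1611299881/599437650 in ≈ 2.688 in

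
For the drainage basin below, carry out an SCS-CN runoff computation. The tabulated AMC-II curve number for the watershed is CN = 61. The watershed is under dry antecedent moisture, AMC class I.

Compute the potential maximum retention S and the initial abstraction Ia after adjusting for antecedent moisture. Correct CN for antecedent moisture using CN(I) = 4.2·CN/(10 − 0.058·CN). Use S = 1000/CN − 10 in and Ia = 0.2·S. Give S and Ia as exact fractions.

Adjust CN=61 to AMC I: 4.2·61/(10 − 0.058·61) → (1281/5) ÷ (3231/500) = 42700/1077 ≈ 39.647
S = 1000/(42700/1077) − 10 = 6500/427 in ≈ 15.222 in
Ia = 0.2·(6500/427) = 1300/427 in ≈ 3.044 in

S = 6500/427 in ≈ 15.222 in; Ia = 1300/427 in ≈ 3.044 in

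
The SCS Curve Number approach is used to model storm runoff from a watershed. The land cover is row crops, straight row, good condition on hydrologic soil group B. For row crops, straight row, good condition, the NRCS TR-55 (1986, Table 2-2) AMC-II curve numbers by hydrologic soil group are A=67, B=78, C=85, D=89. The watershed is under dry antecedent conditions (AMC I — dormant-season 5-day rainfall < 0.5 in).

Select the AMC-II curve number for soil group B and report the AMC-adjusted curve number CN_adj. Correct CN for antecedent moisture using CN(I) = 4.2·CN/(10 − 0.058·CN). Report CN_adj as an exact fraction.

NRCS table: row crops, straight row, good condition, soil group B → CN(II) = 78
Dry (AMC I): CN(I) = 4.2·78/(10 − 0.058·78) = (1638/5)/(1369/250) = 81900/1369 ≈ 59.825

CN_adj = 81900/1369 ≈ 59.825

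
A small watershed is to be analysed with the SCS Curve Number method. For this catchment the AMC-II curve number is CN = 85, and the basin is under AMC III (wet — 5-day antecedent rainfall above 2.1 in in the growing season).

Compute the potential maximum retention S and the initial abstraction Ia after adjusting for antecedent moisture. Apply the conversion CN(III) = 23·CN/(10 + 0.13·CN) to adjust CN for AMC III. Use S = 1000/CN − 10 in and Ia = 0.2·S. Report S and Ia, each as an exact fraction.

Adjust CN=85 to AMC III: 23·85/(10 + 0.13·85) → 1955 ÷ (421/20) = 39100/421 ≈ 92.874
Retention S: 1000/CN − 10 with CN=92.874 → S = 300/391 ≈ 0.767 in
Initial abstraction Ia = S/5 = (300/391)/5 = 60/391 ≈ 0.153 in

S = 300/391 in ≈ 0.767 in; Ia = 60/391 in ≈ 0.153 in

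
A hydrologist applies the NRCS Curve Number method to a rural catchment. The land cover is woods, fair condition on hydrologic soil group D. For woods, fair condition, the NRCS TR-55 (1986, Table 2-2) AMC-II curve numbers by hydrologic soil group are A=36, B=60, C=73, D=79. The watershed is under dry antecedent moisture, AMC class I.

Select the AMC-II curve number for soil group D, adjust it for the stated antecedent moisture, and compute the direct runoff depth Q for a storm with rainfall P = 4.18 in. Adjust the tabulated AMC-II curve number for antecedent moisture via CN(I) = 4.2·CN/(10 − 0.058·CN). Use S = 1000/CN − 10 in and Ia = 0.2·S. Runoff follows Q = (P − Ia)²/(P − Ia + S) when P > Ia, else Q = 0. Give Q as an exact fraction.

NRCS table: woods, fair condition, soil group D → CN(II) = 79
CN(I) from CN(II)=79: (4.2·79)/(10 − 0.058·79) = 7900/129 ≈ 61.240
S = 1000/(7900/129) − 10 = 500/79 in ≈ 6.329 in
Initial abstraction Ia = S/5 = (500/79)/5 = 100/79 ≈ 1.266 in
Since P=4.180 > Ia=1.266: effective rainfall P−Ia = 11511/3950 in
Runoff Q = (P−Ia)²/(P−Ia+S) = (2.914)²/(2.914+6.329) = 132503121/144218450 ≈ 0.919 in

Q = 132503121/144218450 in ≈ 0.919 in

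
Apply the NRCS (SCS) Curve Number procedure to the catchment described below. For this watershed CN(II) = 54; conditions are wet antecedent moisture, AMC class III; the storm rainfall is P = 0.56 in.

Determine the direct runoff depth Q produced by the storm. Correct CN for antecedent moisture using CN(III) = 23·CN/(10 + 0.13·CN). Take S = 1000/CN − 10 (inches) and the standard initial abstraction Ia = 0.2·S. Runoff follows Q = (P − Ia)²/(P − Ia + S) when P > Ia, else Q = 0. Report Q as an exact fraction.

Adjust CN=54 to AMC III: 23·54/(10 + 0.13·54) → 1242 ÷ (851/50) = 2700/37 ≈ 72.973
Max retention: S = 1000/(2700/37) − 10 = 100/27 in (≈ 3.704 in)
Ia = 0.2S: 0.2·3.704 = 0.741 in (exactly 20/27)
P = 0.560 ≤ Ia = 0.741 in: entire storm abstracted, Q = 0.

Q = 0 in ≈ 0.000 in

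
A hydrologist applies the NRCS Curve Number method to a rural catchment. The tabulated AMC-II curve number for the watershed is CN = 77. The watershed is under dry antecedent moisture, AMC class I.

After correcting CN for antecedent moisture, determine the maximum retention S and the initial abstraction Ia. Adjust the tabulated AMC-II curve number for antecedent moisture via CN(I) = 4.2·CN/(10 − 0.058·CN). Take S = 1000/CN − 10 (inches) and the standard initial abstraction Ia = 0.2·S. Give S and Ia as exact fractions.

S = 11500/1617 in ≈ 7.112 in; Ia = 2300/1617 in ≈ 1.422 in

Dry (AMC I): CN(I) = 4.2·77/(10 − 0.058·77) = (1617/5)/(2767/500) = 161700/2767 ≈ 58.439
Retention S: 1000/CN − 10 with CN=58.439 → S = 11500/1617 ≈ 7.112 in
Ia = 0.2·(11500/1617) = 2300/1617 in ≈ 1.422 in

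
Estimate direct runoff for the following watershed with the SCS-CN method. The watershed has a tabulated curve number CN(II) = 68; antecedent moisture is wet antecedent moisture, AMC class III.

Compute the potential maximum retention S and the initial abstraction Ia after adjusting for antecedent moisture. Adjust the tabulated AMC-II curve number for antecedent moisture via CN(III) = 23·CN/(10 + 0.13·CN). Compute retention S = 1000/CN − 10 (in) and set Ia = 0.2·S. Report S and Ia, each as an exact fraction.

Adjust CN=68 to AMC III: 23·68/(10 + 0.13·68) → 1564 ÷ (471/25) = 39100/471 ≈ 83.015
Max retention: S = 1000/(39100/471) − 10 = 800/391 in (≈ 2.046 in)
Ia = 0.2S: 0.2·2.046 = 0.409 in (exactly 160/391)

S = 800/391 in ≈ 2.046 in; Ia = 160/391 in ≈ 0.409 in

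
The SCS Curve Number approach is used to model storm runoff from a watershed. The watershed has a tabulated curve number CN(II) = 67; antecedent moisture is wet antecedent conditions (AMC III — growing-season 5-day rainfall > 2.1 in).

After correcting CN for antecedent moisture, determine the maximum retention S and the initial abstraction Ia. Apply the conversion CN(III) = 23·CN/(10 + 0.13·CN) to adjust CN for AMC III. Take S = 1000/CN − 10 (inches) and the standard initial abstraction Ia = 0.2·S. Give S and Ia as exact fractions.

Wet (AMC III): CN(III) = 23·67/(10 + 0.13·67) = 1541/(1871/100) = 154100/1871 ≈ 82.362
Max retention: S = 1000/(154100/1871) − 10 = 3300/1541 in (≈ 2.141 in)
Initial abstraction Ia = S/5 = (3300/1541)/5 = 660/1541 ≈ 0.428 in

S = 3300/1541 in ≈ 2.141 in; Ia = 660/1541 in ≈ 0.428 in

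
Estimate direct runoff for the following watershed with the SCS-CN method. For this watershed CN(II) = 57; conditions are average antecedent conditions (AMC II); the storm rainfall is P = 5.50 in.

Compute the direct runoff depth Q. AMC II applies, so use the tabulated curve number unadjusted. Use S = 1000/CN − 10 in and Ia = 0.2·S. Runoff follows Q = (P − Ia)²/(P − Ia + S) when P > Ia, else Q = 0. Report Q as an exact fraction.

AMC II — tabulated CN = 57 applies directly.
Retention S: 1000/CN − 10 with CN=57.000 → S = 430/57 ≈ 7.544 in
Initial abstraction Ia = S/5 = (430/57)/5 = 86/57 ≈ 1.509 in
Since P=5.500 > Ia=1.509: effective rainfall P−Ia = 455/114 in
Q: (455/114)² ÷ (1315/114) = 41405/29982 in (≈ 1.381 in)

Q = 41405/29982 in ≈ 1.381 in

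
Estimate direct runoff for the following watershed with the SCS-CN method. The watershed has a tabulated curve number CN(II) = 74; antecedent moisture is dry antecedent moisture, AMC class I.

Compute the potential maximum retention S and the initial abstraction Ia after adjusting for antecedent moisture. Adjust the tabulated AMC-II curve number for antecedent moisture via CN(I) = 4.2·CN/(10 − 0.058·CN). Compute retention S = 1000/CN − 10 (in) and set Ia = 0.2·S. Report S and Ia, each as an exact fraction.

CN(I) from CN(II)=74: (4.2·74)/(10 − 0.058·74) = 77700/1427 ≈ 54.450
Retention S: 1000/CN − 10 with CN=54.450 → S = 6500/777 ≈ 8.366 in
Ia = 0.2S: 0.2·8.366 = 1.673 in (exactly 1300/777)

S = 6500/777 in ≈ 8.366 in; Ia = 1300/777 in ≈ 1.673 in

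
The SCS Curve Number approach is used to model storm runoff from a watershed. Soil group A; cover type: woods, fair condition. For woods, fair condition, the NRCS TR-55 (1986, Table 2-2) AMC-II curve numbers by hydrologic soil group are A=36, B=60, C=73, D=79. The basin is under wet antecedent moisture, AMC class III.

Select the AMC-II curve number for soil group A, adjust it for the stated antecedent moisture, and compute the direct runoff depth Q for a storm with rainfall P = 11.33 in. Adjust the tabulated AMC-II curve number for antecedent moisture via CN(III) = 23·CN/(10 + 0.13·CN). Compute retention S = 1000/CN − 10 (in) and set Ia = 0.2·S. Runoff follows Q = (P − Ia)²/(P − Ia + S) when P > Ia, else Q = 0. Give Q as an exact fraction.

Q = 41018805961/7504391700 in ≈ 5.466 in

NRCS table: woods, fair condition, soil group A → CN(II) = 36
Wet (AMC III): CN(III) = 23·36/(10 + 0.13·36) = 828/(367/25) = 20700/367 ≈ 56.403
S = 1000/(20700/367) − 10 = 1600/207 in ≈ 7.729 in
Ia = 0.2·(1600/207) = 320/207 in ≈ 1.546 in
P − Ia = 11.330 − 1.546 = 202531/20700 ≈ 9.784 in (> 0, runoff occurs)
Q: (202531/20700)² ÷ (362531/20700) = 41018805961/7504391700 in (≈ 5.466 in)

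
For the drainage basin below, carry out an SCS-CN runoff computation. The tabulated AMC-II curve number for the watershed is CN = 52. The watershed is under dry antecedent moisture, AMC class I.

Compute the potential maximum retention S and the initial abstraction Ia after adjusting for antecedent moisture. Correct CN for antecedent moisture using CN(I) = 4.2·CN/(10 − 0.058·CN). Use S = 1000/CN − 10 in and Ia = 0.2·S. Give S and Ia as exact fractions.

S = 2000/91 in ≈ 21.978 in; Ia = 400/91 in ≈ 4.396 in

Adjust CN=52 to AMC I: 4.2·52/(10 − 0.058·52) → (1092/5) ÷ (873/125) = 9100/291 ≈ 31.271
Max retention: S = 1000/(9100/291) − 10 = 2000/91 in (≈ 21.978 in)
Initial abstraction Ia = S/5 = (2000/91)/5 = 400/91 ≈ 4.396 in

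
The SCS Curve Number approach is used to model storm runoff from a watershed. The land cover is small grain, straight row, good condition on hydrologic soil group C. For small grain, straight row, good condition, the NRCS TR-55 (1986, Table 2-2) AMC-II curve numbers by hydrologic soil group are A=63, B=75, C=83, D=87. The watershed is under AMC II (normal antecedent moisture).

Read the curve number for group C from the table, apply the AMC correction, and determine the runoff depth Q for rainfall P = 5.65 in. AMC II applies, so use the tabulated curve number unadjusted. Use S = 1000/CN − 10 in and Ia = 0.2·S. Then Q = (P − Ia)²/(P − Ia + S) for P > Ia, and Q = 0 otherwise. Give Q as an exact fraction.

Q = 75672601/20084340 in ≈ 3.768 in

NRCS table: small grain, straight row, good condition, soil group C → CN(II) = 83
CN(II) = 83; AMC II needs no correction.
Retention S: 1000/CN − 10 with CN=83.000 → S = 170/83 ≈ 2.048 in
Initial abstraction Ia = S/5 = (170/83)/5 = 34/83 ≈ 0.410 in
P − Ia = 5.650 − 0.410 = 8699/1660 ≈ 5.240 in (> 0, runoff occurs)
Runoff Q = (P−Ia)²/(P−Ia+S) = (5.240)²/(5.240+2.048) = 75672601/20084340 ≈ 3.768 in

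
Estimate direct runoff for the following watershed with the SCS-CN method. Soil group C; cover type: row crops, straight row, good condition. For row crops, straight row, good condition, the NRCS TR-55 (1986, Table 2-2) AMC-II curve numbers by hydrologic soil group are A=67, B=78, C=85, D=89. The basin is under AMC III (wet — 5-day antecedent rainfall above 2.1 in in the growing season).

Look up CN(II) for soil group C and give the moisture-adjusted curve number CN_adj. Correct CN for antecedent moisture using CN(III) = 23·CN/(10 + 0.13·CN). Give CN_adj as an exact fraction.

NRCS table: row crops, straight row, good condition, soil group C → CN(II) = 85
Adjust CN=85 to AMC III: 23·85/(10 + 0.13·85) → 1955 ÷ (421/20) = 39100/421 ≈ 92.874

CN_adj = 39100/421 ≈ 92.874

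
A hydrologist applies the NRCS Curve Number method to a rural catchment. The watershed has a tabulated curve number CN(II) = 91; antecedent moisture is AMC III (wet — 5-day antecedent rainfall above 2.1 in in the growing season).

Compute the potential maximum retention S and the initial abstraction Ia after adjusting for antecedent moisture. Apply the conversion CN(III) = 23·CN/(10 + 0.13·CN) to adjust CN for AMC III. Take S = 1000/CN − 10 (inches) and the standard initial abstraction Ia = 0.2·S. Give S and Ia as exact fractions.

Wet (AMC III): CN(III) = 23·91/(10 + 0.13·91) = 2093/(2183/100) = 209300/2183 ≈ 95.877
S = 1000/(209300/2183) − 10 = 900/2093 in ≈ 0.430 in
Ia = 0.2·(900/2093) = 180/2093 in ≈ 0.086 in

S = 900/2093 in ≈ 0.430 in; Ia = 180/2093 in ≈ 0.086 in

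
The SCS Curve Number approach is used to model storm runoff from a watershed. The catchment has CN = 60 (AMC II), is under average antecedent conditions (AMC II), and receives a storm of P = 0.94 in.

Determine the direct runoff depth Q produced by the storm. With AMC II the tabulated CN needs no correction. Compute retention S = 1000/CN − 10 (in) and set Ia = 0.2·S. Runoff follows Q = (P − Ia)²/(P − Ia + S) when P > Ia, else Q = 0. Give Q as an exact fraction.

Q = 0 in ≈ 0.000 in

Average conditions: CN = 60 (no AMC adjustment).
Retention S: 1000/CN − 10 with CN=60.000 → S = 20/3 ≈ 6.667 in
Initial abstraction Ia = S/5 = (20/3)/5 = 4/3 ≈ 1.333 in
P = 0.940 ≤ Ia = 1.333 in: entire storm abstracted, Q = 0.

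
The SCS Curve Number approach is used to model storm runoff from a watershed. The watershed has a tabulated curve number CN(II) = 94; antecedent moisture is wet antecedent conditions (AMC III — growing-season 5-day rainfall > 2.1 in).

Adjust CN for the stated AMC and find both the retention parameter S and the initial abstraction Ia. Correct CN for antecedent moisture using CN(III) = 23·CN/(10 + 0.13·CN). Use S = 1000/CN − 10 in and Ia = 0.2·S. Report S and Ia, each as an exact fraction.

Wet (AMC III): CN(III) = 23·94/(10 + 0.13·94) = 2162/(1111/50) = 108100/1111 ≈ 97.300
Retention S: 1000/CN − 10 with CN=97.300 → S = 300/1081 ≈ 0.278 in
Ia = 0.2S: 0.2·0.278 = 0.056 in (exactly 60/1081)

S = 300/1081 in ≈ 0.278 in; Ia = 60/1081 in ≈ 0.056 in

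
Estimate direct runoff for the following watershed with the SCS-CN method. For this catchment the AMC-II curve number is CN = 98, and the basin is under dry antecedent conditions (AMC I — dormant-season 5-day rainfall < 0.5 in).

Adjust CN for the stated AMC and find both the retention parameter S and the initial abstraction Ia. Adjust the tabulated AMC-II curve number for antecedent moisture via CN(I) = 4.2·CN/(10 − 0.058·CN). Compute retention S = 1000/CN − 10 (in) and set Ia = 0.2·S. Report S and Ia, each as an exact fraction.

CN(I) from CN(II)=98: (4.2·98)/(10 − 0.058·98) = 102900/1079 ≈ 95.366
S = 1000/(102900/1079) − 10 = 500/1029 in ≈ 0.486 in
Initial abstraction Ia = S/5 = (500/1029)/5 = 100/1029 ≈ 0.097 in

S = 500/1029 in ≈ 0.486 in; Ia = 100/1029 in ≈ 0.097 in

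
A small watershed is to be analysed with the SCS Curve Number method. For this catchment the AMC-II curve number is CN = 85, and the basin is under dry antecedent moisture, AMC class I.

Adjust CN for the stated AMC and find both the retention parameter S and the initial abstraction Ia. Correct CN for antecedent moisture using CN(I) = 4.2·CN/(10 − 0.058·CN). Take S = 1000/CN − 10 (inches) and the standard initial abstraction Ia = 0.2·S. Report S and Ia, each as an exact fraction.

CN(I) from CN(II)=85: (4.2·85)/(10 − 0.058·85) = 11900/169 ≈ 70.414
S = 1000/(11900/169) − 10 = 500/119 in ≈ 4.202 in
Ia = 0.2·(500/119) = 100/119 in ≈ 0.840 in

S = 500/119 in ≈ 4.202 in; Ia = 100/119 in ≈ 0.840 in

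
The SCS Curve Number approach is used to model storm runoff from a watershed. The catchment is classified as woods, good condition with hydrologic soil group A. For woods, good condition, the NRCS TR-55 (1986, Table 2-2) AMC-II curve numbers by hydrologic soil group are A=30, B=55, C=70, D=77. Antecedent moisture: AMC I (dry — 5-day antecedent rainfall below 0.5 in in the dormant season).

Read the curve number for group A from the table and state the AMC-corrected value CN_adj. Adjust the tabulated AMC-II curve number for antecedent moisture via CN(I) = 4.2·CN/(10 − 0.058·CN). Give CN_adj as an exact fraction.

NRCS table: woods, good condition, soil group A → CN(II) = 30
CN(I) from CN(II)=30: (4.2·30)/(10 − 0.058·30) = 900/59 ≈ 15.254

CN_adj = 900/59 ≈ 15.254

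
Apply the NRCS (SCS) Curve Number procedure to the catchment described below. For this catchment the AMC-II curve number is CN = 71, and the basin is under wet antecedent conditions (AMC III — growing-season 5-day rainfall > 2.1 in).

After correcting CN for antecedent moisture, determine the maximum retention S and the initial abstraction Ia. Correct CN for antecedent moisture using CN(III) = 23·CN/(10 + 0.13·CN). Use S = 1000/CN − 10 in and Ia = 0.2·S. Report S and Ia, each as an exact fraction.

S = 2900/1633 in ≈ 1.776 in; Ia = 580/1633 in ≈ 0.355 in

Wet (AMC III): CN(III) = 23·71/(10 + 0.13·71) = 1633/(1923/100) = 163300/1923 ≈ 84.919
Retention S: 1000/CN − 10 with CN=84.919 → S = 2900/1633 ≈ 1.776 in
Ia = 0.2·(2900/1633) = 580/1633 in ≈ 0.355 in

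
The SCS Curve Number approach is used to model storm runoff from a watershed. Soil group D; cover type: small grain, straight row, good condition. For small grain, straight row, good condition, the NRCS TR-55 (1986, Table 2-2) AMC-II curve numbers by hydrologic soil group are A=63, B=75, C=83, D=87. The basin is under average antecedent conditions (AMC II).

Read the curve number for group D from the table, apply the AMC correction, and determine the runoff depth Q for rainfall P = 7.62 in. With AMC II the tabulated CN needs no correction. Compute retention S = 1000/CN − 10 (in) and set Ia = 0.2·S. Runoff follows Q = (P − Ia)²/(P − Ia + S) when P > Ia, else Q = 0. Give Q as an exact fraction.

Q = 1014231409/166809450 in ≈ 6.080 in

NRCS table: small grain, straight row, good condition, soil group D → CN(II) = 87
Average conditions: CN = 87 (no AMC adjustment).
Max retention: S = 1000/87 − 10 = 130/87 in (≈ 1.494 in)
Initial abstraction Ia = S/5 = (130/87)/5 = 26/87 ≈ 0.299 in
Since P=7.620 > Ia=0.299: effective rainfall P−Ia = 31847/4350 in
Runoff Q = (P−Ia)²/(P−Ia+S) = (7.321)²/(7.321+1.494) = 1014231409/166809450 ≈ 6.080 in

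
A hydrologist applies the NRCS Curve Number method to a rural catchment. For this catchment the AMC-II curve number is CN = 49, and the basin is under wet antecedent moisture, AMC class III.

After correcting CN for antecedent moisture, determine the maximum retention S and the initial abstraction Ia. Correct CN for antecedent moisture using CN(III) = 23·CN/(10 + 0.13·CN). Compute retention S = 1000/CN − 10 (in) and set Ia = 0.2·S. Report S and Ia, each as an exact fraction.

S = 5100/1127 in ≈ 4.525 in; Ia = 1020/1127 in ≈ 0.905 in

Wet (AMC III): CN(III) = 23·49/(10 + 0.13·49) = 1127/(1637/100) = 112700/1637 ≈ 68.845
S = 1000/(112700/1637) − 10 = 5100/1127 in ≈ 4.525 in
Initial abstraction Ia = S/5 = (5100/1127)/5 = 1020/1127 ≈ 0.905 in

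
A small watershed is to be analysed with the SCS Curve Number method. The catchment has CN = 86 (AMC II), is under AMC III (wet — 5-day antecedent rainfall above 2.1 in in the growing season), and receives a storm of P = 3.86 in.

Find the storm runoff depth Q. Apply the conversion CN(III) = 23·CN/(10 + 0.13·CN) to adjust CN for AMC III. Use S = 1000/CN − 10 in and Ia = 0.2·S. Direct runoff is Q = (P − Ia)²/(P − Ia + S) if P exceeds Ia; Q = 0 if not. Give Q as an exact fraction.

CN(III) from CN(II)=86: (23·86)/(10 + 0.13·86) = 98900/1059 ≈ 93.390
Retention S: 1000/CN − 10 with CN=93.390 → S = 700/989 ≈ 0.708 in
Ia = 0.2·(700/989) = 140/989 in ≈ 0.142 in
Since P=3.860 > Ia=0.142: effective rainfall P−Ia = 183877/49450 in
Q = (183877/49450)²/((183877/49450) + 700/989) = (33810751129/2445302500)/(218877/49450) = 33810751129/10823467650 in ≈ 3.124 in

Q = 33810751129/10823467650 in ≈ 3.124 in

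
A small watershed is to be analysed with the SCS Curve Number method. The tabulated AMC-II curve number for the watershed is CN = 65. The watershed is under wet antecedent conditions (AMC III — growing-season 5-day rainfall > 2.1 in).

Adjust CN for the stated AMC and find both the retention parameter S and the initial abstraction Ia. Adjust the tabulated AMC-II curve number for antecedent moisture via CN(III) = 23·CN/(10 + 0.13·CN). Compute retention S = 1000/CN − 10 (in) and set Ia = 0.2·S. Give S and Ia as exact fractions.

S = 700/299 in ≈ 2.341 in; Ia = 140/299 in ≈ 0.468 in

Wet (AMC III): CN(III) = 23·65/(10 + 0.13·65) = 1495/(369/20) = 29900/369 ≈ 81.030
Max retention: S = 1000/(29900/369) − 10 = 700/299 in (≈ 2.341 in)
Ia = 0.2S: 0.2·2.341 = 0.468 in (exactly 140/299)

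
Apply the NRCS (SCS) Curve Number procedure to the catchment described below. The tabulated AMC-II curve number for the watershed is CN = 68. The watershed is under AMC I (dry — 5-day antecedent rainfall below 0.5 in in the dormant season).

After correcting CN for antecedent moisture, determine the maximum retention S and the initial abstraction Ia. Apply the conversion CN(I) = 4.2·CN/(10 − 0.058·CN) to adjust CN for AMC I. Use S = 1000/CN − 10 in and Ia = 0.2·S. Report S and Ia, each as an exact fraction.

Dry (AMC I): CN(I) = 4.2·68/(10 − 0.058·68) = (1428/5)/(757/125) = 35700/757 ≈ 47.160
S = 1000/(35700/757) − 10 = 4000/357 in ≈ 11.204 in
Ia = 0.2·(4000/357) = 800/357 in ≈ 2.241 in

S = 4000/357 in ≈ 11.204 in; Ia = 800/357 in ≈ 2.241 in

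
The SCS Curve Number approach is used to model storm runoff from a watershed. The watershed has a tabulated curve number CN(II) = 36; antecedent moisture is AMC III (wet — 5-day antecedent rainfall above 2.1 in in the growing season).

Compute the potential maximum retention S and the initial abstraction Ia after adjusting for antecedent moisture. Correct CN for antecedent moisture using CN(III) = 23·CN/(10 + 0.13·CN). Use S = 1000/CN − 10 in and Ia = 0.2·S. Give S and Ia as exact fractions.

Wet (AMC III): CN(III) = 23·36/(10 + 0.13·36) = 828/(367/25) = 20700/367 ≈ 56.403
S = 1000/(20700/367) − 10 = 1600/207 in ≈ 7.729 in
Initial abstraction Ia = S/5 = (1600/207)/5 = 320/207 ≈ 1.546 in

S = 1600/207 in ≈ 7.729 in; Ia = 320/207 in ≈ 1.546 in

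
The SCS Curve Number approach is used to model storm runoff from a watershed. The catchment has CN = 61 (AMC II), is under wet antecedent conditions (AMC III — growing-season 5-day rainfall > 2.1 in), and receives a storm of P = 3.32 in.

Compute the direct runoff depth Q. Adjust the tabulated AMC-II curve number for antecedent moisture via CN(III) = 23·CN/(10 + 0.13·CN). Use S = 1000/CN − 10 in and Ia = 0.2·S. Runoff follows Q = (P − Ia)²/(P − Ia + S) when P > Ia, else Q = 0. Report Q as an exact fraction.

Q = 9399108601/6820298675 in ≈ 1.378 in

CN(III) from CN(II)=61: (23·61)/(10 + 0.13·61) = 140300/1793 ≈ 78.249
S = 1000/(140300/1793) − 10 = 3900/1403 in ≈ 2.780 in
Ia = 0.2·(3900/1403) = 780/1403 in ≈ 0.556 in
Excess rainfall: 3.320 − 0.556 = 2.764 in; P > Ia so Q > 0
Q = (96949/35075)²/((96949/35075) + 3900/1403) = (9399108601/1230255625)/(194449/35075) = 9399108601/6820298675 in ≈ 1.378 in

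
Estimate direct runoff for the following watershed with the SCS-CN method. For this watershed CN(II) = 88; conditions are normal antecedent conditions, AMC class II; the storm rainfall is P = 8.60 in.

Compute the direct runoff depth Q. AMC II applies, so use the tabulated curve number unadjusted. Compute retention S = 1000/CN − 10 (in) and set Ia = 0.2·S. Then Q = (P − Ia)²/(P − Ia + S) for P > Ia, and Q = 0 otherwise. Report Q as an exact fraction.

Q = 209764/29315 in ≈ 7.156 in

AMC II — tabulated CN = 88 applies directly.
Max retention: S = 1000/88 − 10 = 15/11 in (≈ 1.364 in)
Ia = 0.2·(15/11) = 3/11 in ≈ 0.273 in
Excess rainfall: 8.600 − 0.273 = 8.327 in; P > Ia so Q > 0
Q = (458/55)²/((458/55) + 15/11) = (209764/3025)/(533/55) = 209764/29315 in ≈ 7.156 in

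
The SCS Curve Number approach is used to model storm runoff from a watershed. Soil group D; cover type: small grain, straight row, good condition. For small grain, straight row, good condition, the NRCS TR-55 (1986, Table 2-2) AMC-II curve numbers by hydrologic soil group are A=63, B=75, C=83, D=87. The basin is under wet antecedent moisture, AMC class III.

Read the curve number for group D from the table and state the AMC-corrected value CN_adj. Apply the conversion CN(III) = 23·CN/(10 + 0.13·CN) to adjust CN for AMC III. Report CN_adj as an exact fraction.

CN_adj = 200100/2131 ≈ 93.900

NRCS table: small grain, straight row, good condition, soil group D → CN(II) = 87
Adjust CN=87 to AMC III: 23·87/(10 + 0.13·87) → 2001 ÷ (2131/100) = 200100/2131 ≈ 93.900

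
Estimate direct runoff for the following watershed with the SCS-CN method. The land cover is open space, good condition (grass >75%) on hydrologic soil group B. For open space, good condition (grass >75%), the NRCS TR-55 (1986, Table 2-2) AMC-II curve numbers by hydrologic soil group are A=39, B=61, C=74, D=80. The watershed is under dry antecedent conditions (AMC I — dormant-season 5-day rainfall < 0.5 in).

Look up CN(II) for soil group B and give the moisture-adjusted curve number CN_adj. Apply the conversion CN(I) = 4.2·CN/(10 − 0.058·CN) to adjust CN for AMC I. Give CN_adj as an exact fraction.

CN_adj = 42700/1077 ≈ 39.647

NRCS table: open space, good condition (grass >75%), soil group B → CN(II) = 61
Dry (AMC I): CN(I) = 4.2·61/(10 − 0.058·61) = (1281/5)/(3231/500) = 42700/1077 ≈ 39.647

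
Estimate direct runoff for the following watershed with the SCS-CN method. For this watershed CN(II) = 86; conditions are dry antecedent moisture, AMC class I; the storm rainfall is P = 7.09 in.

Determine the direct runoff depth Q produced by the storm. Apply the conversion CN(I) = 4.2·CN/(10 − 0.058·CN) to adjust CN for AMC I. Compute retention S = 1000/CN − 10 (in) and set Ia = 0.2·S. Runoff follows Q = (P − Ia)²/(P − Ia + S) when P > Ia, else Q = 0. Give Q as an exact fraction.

Q = 6635894521/1695846900 in ≈ 3.913 in

Adjust CN=86 to AMC I: 4.2·86/(10 − 0.058·86) → (1806/5) ÷ (1253/250) = 12900/179 ≈ 72.067
Max retention: S = 1000/(12900/179) − 10 = 500/129 in (≈ 3.876 in)
Initial abstraction Ia = S/5 = (500/129)/5 = 100/129 ≈ 0.775 in
P − Ia = 7.090 − 0.775 = 81461/12900 ≈ 6.315 in (> 0, runoff occurs)
Runoff Q = (P−Ia)²/(P−Ia+S) = (6.315)²/(6.315+3.876) = 6635894521/1695846900 ≈ 3.913 in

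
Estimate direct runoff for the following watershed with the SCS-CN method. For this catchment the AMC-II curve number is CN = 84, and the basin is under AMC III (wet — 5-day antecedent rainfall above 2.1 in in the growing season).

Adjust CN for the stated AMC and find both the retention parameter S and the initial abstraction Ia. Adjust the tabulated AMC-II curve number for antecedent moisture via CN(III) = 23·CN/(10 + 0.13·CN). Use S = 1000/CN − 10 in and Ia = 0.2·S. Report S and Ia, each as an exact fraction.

CN(III) from CN(II)=84: (23·84)/(10 + 0.13·84) = 48300/523 ≈ 92.352
S = 1000/(48300/523) − 10 = 400/483 in ≈ 0.828 in
Initial abstraction Ia = S/5 = (400/483)/5 = 80/483 ≈ 0.166 in

S = 400/483 in ≈ 0.828 in; Ia = 80/483 in ≈ 0.166 in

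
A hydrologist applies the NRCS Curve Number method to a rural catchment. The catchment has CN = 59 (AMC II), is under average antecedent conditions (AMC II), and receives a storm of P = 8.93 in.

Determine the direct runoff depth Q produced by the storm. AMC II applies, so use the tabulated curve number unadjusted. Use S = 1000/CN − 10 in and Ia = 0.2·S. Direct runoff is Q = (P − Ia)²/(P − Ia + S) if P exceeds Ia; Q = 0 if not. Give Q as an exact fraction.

Q = 1979093169/504373300 in ≈ 3.924 in

AMC II — tabulated CN = 59 applies directly.
Retention S: 1000/CN − 10 with CN=59.000 → S = 410/59 ≈ 6.949 in
Ia = 0.2S: 0.2·6.949 = 1.390 in (exactly 82/59)
P − Ia = 8.930 − 1.390 = 44487/5900 ≈ 7.540 in (> 0, runoff occurs)
Q = (44487/5900)²/((44487/5900) + 410/59) = (1979093169/34810000)/(85487/5900) = 1979093169/504373300 in ≈ 3.924 in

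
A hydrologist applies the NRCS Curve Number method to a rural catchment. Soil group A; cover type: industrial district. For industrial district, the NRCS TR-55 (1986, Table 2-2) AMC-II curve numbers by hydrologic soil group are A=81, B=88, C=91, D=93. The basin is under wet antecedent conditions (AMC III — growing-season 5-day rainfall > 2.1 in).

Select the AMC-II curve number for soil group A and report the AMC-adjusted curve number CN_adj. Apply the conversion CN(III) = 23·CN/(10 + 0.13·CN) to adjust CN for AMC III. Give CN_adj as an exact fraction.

CN_adj = 186300/2053 ≈ 90.745

NRCS table: industrial district, soil group A → CN(II) = 81
Adjust CN=81 to AMC III: 23·81/(10 + 0.13·81) → 1863 ÷ (2053/100) = 186300/2053 ≈ 90.745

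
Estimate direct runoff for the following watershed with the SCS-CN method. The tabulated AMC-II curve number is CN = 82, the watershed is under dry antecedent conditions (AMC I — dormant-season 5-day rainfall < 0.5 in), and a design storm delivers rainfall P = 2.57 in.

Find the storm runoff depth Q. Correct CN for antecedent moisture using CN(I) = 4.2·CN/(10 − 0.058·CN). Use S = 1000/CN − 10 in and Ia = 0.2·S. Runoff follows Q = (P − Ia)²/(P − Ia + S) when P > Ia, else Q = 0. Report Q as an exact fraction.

Dry (AMC I): CN(I) = 4.2·82/(10 − 0.058·82) = (1722/5)/(1311/250) = 28700/437 ≈ 65.675
S = 1000/(28700/437) − 10 = 1500/287 in ≈ 5.226 in
Ia = 0.2·(1500/287) = 300/287 in ≈ 1.045 in
Excess rainfall: 2.570 − 1.045 = 1.525 in; P > Ia so Q > 0
Q: (43759/28700)² ÷ (193759/28700) = 1914850081/5560883300 in (≈ 0.344 in)

Q = 1914850081/5560883300 in ≈ 0.344 in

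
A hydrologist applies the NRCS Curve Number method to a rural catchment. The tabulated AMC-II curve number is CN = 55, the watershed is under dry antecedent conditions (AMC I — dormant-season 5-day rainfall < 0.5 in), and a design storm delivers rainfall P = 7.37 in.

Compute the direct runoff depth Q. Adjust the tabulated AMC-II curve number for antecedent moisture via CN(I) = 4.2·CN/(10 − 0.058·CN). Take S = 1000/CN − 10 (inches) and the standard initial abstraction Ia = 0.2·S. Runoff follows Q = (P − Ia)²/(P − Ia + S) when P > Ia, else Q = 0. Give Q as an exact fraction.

Q = 715509001/1360967300 in ≈ 0.526 in

CN(I) from CN(II)=55: (4.2·55)/(10 − 0.058·55) = 7700/227 ≈ 33.921
S = 1000/(7700/227) − 10 = 1500/77 in ≈ 19.481 in
Ia = 0.2S: 0.2·19.481 = 3.896 in (exactly 300/77)
Since P=7.370 > Ia=3.896: effective rainfall P−Ia = 26749/7700 in
Q = (26749/7700)²/((26749/7700) + 1500/77) = (715509001/59290000)/(176749/7700) = 715509001/1360967300 in ≈ 0.526 in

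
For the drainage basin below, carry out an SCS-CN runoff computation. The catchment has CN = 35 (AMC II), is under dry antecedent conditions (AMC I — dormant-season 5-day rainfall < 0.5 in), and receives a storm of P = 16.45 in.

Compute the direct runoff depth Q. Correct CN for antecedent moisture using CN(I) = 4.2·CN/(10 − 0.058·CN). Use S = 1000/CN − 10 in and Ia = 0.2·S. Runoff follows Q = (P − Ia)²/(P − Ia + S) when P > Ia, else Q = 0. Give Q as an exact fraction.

CN(I) from CN(II)=35: (4.2·35)/(10 − 0.058·35) = 14700/797 ≈ 18.444
Max retention: S = 1000/(14700/797) − 10 = 6500/147 in (≈ 44.218 in)
Initial abstraction Ia = S/5 = (6500/147)/5 = 1300/147 ≈ 8.844 in
Since P=16.450 > Ia=8.844: effective rainfall P−Ia = 22363/2940 in
Q: (22363/2940)² ÷ (152363/2940) = 500103769/447947220 in (≈ 1.116 in)

Q = 500103769/447947220 in ≈ 1.116 in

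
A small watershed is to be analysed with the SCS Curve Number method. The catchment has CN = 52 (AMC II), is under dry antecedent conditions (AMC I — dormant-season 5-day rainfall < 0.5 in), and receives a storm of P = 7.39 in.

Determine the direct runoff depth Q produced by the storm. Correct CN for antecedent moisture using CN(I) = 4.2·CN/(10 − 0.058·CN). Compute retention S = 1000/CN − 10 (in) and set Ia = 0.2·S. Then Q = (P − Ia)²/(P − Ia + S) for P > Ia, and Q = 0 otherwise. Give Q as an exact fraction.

Q = 742508001/2067965900 in ≈ 0.359 in

Adjust CN=52 to AMC I: 4.2·52/(10 − 0.058·52) → (1092/5) ÷ (873/125) = 9100/291 ≈ 31.271
Max retention: S = 1000/(9100/291) − 10 = 2000/91 in (≈ 21.978 in)
Initial abstraction Ia = S/5 = (2000/91)/5 = 400/91 ≈ 4.396 in
Excess rainfall: 7.390 − 4.396 = 2.994 in; P > Ia so Q > 0
Q = (27249/9100)²/((27249/9100) + 2000/91) = (742508001/82810000)/(227249/9100) = 742508001/2067965900 in ≈ 0.359 in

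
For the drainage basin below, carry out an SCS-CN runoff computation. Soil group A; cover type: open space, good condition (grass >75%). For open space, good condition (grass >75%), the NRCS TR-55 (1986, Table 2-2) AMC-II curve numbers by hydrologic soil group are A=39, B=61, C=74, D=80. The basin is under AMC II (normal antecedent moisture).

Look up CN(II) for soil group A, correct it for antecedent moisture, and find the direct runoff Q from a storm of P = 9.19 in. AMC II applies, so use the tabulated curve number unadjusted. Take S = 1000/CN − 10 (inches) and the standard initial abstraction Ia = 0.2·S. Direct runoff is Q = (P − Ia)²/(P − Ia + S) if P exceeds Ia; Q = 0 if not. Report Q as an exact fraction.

Q = 558896881/330099900 in ≈ 1.693 in

NRCS table: open space, good condition (grass >75%), soil group A → CN(II) = 39
CN(II) = 39; AMC II needs no correction.
Max retention: S = 1000/39 − 10 = 610/39 in (≈ 15.641 in)
Ia = 0.2·(610/39) = 122/39 in ≈ 3.128 in
Since P=9.190 > Ia=3.128: effective rainfall P−Ia = 23641/3900 in
Runoff Q = (P−Ia)²/(P−Ia+S) = (6.062)²/(6.062+15.641) = 558896881/330099900 ≈ 1.693 in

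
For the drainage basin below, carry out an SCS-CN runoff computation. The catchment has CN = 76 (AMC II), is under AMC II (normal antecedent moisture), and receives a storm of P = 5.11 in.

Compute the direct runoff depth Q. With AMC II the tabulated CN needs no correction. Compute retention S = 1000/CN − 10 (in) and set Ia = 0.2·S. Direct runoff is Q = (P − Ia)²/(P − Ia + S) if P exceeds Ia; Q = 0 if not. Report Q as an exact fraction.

Q = 72403081/27567100 in ≈ 2.626 in

CN(II) = 76; AMC II needs no correction.
S = 1000/76 − 10 = 60/19 in ≈ 3.158 in
Ia = 0.2S: 0.2·3.158 = 0.632 in (exactly 12/19)
Since P=5.110 > Ia=0.632: effective rainfall P−Ia = 8509/1900 in
Q = (8509/1900)²/((8509/1900) + 60/19) = (72403081/3610000)/(14509/1900) = 72403081/27567100 in ≈ 2.626 in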